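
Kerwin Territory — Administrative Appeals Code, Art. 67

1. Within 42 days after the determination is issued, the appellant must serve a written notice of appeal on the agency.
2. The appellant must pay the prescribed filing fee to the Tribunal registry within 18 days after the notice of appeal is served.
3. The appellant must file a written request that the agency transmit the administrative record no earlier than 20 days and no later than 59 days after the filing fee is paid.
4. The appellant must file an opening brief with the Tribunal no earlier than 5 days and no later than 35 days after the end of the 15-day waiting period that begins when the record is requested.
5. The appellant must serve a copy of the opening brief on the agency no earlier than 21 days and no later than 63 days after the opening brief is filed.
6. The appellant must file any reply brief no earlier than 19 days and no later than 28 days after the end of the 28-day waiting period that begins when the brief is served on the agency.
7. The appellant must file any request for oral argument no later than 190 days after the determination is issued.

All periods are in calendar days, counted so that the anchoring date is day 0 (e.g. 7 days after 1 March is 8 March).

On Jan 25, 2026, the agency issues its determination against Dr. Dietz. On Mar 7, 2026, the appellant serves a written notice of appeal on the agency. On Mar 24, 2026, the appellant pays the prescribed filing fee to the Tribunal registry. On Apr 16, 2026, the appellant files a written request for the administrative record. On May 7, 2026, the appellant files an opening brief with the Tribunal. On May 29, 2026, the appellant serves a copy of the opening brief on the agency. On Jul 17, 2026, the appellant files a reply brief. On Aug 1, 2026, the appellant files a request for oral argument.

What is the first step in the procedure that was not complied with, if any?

None — every step was satisfied

Step 1: 42 days after Jan 25, 2026 (when the determination is issued) is Mar 8, 2026; completed Mar 7, 2026, before the deadline.
Step 2: 18 days after Mar 7, 2026 (when the notice of appeal is served) is Mar 25, 2026; Mar 24, 2026 is within that limit.
Step 3: the window is 20–59 days after Mar 24, 2026 (when the filing fee is paid), so Apr 13, 2026 through May 22, 2026; done Apr 16, 2026, which is between those dates.
Step 4: the window is 5–35 days after May 1, 2026 (end of the 15-day waiting period, which began when the record is requested on Apr 16, 2026), so May 6, 2026 through Jun 5, 2026; May 7, 2026 falls inside that range.
Step 5: the window is 21–63 days after May 7, 2026 (when the opening brief is filed), so May 28, 2026 through Jul 9, 2026; May 29, 2026 falls inside that range.
Step 6: the window is 19–28 days after Jun 26, 2026 (end of the 28-day waiting period, which began when the brief is served on the agency on May 29, 2026), so Jul 15, 2026 through Jul 24, 2026; Jul 17, 2026 falls inside that range.
Step 7: 190 days after Jan 25, 2026 (when the determination is issued) is Aug 3, 2026; completed Aug 1, 2026, before the deadline.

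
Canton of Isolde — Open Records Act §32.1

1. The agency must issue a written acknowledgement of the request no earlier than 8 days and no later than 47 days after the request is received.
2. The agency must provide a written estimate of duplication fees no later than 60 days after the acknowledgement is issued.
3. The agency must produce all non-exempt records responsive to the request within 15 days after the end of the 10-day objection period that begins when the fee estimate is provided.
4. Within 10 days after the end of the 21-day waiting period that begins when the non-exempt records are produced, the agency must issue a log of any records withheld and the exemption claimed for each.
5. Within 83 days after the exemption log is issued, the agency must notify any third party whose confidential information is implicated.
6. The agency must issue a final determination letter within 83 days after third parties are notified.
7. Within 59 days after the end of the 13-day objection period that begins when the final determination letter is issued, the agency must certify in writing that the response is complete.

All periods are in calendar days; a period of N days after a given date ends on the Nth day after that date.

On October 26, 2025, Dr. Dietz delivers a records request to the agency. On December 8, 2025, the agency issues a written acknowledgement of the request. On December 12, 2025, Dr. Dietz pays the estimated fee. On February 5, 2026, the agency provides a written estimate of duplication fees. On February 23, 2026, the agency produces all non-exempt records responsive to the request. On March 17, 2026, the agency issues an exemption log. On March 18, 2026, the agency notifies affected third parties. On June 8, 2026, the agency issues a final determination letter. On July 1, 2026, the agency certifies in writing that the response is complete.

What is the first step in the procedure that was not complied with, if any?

None — every step was satisfied

Step 1: the window is 8–47 days after October 26, 2025 (when the request is received), so November 3, 2025 through December 12, 2025; done December 8, 2025, which is between those dates.
Step 2: 60 days after December 8, 2025 (when the acknowledgement is issued) is February 6, 2026; done February 5, 2026 — timely.
Step 3: 15 days after February 15, 2026 (end of the 10-day objection period, which began when the fee estimate is provided on February 5, 2026) is March 2, 2026; completed February 23, 2026, before the deadline.
Step 4: 10 days after March 16, 2026 (end of the 21-day waiting period, which began when the non-exempt records are produced on February 23, 2026) is March 26, 2026; done March 17, 2026 — timely.
Step 5: 83 days after March 17, 2026 (when the exemption log is issued) is June 8, 2026; done March 18, 2026 — timely.
Step 6: 83 days after March 18, 2026 (when third parties are notified) is June 9, 2026; done June 8, 2026 — timely.
Step 7: 59 days after June 21, 2026 (end of the 13-day objection period, which began when the final determination letter is issued on June 8, 2026) is August 19, 2026; completed July 1, 2026, before the deadline.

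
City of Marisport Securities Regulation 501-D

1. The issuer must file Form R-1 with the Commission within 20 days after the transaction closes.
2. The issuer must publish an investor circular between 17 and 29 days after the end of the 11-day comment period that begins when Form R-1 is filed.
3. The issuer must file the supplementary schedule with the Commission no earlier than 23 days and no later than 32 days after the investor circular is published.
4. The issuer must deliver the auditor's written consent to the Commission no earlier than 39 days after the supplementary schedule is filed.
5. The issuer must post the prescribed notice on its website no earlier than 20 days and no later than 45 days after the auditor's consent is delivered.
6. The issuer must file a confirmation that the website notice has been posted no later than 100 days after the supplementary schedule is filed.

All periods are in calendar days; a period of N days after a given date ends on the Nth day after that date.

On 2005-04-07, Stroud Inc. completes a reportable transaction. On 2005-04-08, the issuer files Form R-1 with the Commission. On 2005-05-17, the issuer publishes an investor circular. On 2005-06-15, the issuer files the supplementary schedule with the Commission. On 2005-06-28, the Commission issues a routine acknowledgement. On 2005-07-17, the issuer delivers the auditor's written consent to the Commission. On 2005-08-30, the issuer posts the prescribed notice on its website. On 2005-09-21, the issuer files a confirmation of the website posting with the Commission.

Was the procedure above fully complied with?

No

Step 1: 20 days after 2005-04-07 (when the transaction closes) is 2005-04-27; done 2005-04-08 — timely.
Step 2: the window is 17–29 days after 2005-04-19 (end of the 11-day comment period, which began when Form R-1 is filed on 2005-04-08), so 2005-05-06 through 2005-05-18; done 2005-05-17 — within the window.
Step 3: the window is 23–32 days after 2005-05-17 (when the investor circular is published), so 2005-06-09 through 2005-06-18; done 2005-06-15, which is between those dates.
Step 4: the earliest permitted date is 39 days after 2005-06-15 (when the supplementary schedule is filed), i.e. 2005-07-24; 2005-07-17 is 7 days before the earliest permitted date.
The analysis stops there.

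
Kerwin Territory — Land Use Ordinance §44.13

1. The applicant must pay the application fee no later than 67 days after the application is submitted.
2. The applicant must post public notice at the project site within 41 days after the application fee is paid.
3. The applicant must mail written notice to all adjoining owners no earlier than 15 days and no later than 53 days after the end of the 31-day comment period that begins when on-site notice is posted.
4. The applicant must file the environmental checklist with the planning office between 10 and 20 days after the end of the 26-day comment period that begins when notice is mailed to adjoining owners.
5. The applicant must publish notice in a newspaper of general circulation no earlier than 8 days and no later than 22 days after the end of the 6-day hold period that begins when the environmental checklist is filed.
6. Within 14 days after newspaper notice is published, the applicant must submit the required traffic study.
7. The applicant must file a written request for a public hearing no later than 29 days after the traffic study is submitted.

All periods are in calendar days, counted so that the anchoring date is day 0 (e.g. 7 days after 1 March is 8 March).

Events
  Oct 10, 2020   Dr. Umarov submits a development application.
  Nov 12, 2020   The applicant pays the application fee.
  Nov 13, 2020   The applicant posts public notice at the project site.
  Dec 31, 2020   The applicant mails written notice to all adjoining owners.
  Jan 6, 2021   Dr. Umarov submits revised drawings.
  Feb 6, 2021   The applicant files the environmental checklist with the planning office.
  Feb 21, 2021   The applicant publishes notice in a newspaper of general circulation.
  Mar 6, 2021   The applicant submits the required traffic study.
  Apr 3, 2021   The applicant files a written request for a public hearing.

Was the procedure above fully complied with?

Step 1 — counting 67 days from Oct 10, 2020 (when the application is submitted) gives a deadline of Dec 16, 2020; done Nov 12, 2020 — timely.
Step 2 — counting 41 days from Nov 12, 2020 (when the application fee is paid) gives a deadline of Dec 23, 2020; completed Nov 13, 2020, before the deadline.
Step 3 — 15 and 53 days from Dec 14, 2020 (end of the 31-day comment period, which began when on-site notice is posted on Nov 13, 2020) are Dec 29, 2020 and Feb 5, 2021 respectively; done Dec 31, 2020 — within the window.
Step 4 — 10 and 20 days from Jan 26, 2021 (end of the 26-day comment period, which began when notice is mailed to adjoining owners on Dec 31, 2020) are Feb 5, 2021 and Feb 15, 2021 respectively; done Feb 6, 2021, which is between those dates.
Step 5 — 8 and 22 days from Feb 12, 2021 (end of the 6-day hold period, which began when the environmental checklist is filed on Feb 6, 2021) are Feb 20, 2021 and Mar 6, 2021 respectively; Feb 21, 2021 falls inside that range.
Step 6 — counting 14 days from Feb 21, 2021 (when newspaper notice is published) gives a deadline of Mar 7, 2021; completed Mar 6, 2021, before the deadline.
Step 7 — counting 29 days from Mar 6, 2021 (when the traffic study is submitted) gives a deadline of Apr 4, 2021; Apr 3, 2021 is within that limit.

Yes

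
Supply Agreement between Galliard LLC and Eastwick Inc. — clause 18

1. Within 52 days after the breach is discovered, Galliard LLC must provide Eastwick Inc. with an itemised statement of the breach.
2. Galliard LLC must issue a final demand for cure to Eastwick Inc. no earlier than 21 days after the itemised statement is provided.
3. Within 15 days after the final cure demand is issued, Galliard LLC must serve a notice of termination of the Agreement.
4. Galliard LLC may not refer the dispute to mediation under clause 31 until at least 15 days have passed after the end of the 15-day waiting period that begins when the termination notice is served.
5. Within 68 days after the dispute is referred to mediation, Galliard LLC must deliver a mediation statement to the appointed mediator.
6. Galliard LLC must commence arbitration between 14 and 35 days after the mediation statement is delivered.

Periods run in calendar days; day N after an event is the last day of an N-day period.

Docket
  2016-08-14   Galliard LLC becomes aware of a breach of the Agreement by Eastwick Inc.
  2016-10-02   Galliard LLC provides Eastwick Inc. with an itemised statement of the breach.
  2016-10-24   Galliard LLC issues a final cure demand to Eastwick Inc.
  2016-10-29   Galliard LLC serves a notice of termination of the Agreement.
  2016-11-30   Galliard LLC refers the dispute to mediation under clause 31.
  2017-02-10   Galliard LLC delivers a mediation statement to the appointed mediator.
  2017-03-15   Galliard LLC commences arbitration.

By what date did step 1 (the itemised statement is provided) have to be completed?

Step 1 runs from 2016-08-14, when the breach is discovered. 52 days after 2016-08-14 is 2016-10-05.

2016-10-05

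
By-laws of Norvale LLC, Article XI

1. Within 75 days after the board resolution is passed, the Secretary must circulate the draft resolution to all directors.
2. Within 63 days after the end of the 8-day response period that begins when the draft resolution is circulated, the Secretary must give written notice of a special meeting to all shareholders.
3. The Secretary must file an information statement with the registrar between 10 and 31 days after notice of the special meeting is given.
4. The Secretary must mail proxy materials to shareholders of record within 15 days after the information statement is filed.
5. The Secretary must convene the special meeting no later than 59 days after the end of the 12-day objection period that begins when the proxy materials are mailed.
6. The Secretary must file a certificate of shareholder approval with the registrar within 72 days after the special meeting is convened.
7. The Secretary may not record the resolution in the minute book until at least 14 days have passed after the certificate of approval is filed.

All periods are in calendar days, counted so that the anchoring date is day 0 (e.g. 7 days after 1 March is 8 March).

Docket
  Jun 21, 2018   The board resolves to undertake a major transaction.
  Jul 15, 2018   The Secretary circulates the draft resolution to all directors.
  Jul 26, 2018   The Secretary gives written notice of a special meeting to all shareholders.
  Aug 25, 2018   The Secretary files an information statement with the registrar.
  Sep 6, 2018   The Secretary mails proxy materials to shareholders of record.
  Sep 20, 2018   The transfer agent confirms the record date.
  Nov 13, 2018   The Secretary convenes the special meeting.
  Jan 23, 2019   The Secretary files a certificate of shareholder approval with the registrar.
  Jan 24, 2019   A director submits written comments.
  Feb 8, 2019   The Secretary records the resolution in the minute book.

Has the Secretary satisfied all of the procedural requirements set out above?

Step 1 — counting 75 days from Jun 21, 2018 (when the board resolution is passed) gives a deadline of Sep 4, 2018; done Jul 15, 2018 — timely.
Step 2 — counting 63 days from Jul 23, 2018 (end of the 8-day response period, which began when the draft resolution is circulated on Jul 15, 2018) gives a deadline of Sep 24, 2018; Jul 26, 2018 is within that limit.
Step 3 — 10 and 31 days from Jul 26, 2018 (when notice of the special meeting is given) are Aug 5, 2018 and Aug 26, 2018 respectively; done Aug 25, 2018 — within the window.
Step 4 — counting 15 days from Aug 25, 2018 (when the information statement is filed) gives a deadline of Sep 9, 2018; completed Sep 6, 2018, before the deadline.
Step 5 — counting 59 days from Sep 18, 2018 (end of the 12-day objection period, which began when the proxy materials are mailed on Sep 6, 2018) gives a deadline of Nov 16, 2018; Nov 13, 2018 is within that limit.
Step 6 — counting 72 days from Nov 13, 2018 (when the special meeting is convened) gives a deadline of Jan 24, 2019; Jan 23, 2019 is within that limit.
Step 7 — must wait 14 days from Jan 23, 2019 (when the certificate of approval is filed), so not before Feb 6, 2019; Feb 8, 2019 is on or after that date.

Yes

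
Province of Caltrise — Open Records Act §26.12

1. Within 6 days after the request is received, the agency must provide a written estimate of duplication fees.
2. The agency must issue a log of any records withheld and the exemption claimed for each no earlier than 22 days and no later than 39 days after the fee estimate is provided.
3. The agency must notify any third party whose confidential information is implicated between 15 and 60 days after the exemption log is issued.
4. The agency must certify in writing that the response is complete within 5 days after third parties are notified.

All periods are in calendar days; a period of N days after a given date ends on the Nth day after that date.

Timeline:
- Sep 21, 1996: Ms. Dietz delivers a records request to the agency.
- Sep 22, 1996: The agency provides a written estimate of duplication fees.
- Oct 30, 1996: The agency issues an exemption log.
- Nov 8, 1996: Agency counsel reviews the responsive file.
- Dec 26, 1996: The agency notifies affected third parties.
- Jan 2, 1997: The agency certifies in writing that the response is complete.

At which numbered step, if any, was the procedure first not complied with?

(1) due by Sep 21, 1996 + 6 days = Sep 27, 1996; completed Sep 22, 1996, before the deadline.
(2) the permitted window runs from Sep 22, 1996 + 22 = Oct 14, 1996 to Sep 22, 1996 + 39 = Oct 31, 1996; done Oct 30, 1996, which is between those dates.
(3) the permitted window runs from Oct 30, 1996 + 15 = Nov 14, 1996 to Oct 30, 1996 + 60 = Dec 29, 1996; Dec 26, 1996 falls inside that range.
(4) due by Dec 26, 1996 + 5 days = Dec 31, 1996; done Jan 2, 1997 — 2 days late.
No need to go further; step 4 was not satisfied.

Step 4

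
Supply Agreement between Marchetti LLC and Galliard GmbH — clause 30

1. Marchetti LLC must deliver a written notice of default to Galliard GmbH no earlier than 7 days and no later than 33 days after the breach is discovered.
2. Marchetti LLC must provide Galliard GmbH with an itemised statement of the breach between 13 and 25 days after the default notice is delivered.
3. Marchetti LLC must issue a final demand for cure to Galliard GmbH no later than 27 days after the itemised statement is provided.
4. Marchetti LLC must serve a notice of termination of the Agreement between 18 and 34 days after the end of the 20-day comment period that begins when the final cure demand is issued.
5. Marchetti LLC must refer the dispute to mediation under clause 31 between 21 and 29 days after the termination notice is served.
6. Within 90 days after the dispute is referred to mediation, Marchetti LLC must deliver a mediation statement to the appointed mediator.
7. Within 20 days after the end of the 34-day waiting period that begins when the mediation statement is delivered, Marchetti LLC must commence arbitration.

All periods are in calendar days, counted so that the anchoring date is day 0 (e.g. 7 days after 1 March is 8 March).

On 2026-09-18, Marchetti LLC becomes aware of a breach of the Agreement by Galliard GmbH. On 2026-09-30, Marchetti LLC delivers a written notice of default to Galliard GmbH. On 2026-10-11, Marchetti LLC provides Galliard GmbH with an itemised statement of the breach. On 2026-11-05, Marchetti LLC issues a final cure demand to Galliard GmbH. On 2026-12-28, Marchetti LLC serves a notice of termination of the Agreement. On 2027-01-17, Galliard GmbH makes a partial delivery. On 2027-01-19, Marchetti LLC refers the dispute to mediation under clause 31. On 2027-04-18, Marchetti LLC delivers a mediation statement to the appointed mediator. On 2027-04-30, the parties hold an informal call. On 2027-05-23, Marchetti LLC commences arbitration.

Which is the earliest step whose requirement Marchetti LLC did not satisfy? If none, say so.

Step 1 — 7 and 33 days from 2026-09-18 (when the breach is discovered) are 2026-09-25 and 2026-10-21 respectively; done 2026-09-30 — within the window.
Step 2 — 13 and 25 days from 2026-09-30 (when the default notice is delivered) are 2026-10-13 and 2026-10-25 respectively; 2026-10-11 is 2 days too early.
The procedure was therefore not followed at step 2.

Step 2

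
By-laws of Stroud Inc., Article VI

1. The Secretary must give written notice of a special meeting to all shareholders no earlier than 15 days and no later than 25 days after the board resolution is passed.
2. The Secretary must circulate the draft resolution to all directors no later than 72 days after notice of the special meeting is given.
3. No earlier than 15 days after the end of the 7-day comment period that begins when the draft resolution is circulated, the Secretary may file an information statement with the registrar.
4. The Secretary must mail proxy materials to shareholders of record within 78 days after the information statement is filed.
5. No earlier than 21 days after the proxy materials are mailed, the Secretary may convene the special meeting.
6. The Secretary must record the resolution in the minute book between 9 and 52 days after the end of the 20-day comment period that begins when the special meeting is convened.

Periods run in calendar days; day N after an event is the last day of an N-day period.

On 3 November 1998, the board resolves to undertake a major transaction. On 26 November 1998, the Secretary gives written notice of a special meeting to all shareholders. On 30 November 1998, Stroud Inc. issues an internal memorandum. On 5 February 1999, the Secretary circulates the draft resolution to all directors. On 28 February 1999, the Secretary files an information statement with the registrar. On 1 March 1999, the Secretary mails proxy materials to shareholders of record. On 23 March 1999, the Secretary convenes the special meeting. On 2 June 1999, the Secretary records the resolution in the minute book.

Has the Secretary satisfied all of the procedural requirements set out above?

Step 1: the window is 15–25 days after 3 November 1998 (when the board resolution is passed), so 18 November 1998 through 28 November 1998; done 26 November 1998 — within the window.
Step 2: 72 days after 26 November 1998 (when notice of the special meeting is given) is 6 February 1999; completed 5 February 1999, before the deadline.
Step 3: the earliest permitted date is 15 days after 12 February 1999 (end of the 7-day comment period, which began when the draft resolution is circulated on 5 February 1999), i.e. 27 February 1999; done 28 February 1999 — permitted.
Step 4: 78 days after 28 February 1999 (when the information statement is filed) is 17 May 1999; 1 March 1999 is within that limit.
Step 5: the earliest permitted date is 21 days after 1 March 1999 (when the proxy materials are mailed), i.e. 22 March 1999; 23 March 1999 is on or after that date.
Step 6: the window is 9–52 days after 12 April 1999 (end of the 20-day comment period, which began when the special meeting is convened on 23 March 1999), so 21 April 1999 through 3 June 1999; done 2 June 1999, which is between those dates.

Yes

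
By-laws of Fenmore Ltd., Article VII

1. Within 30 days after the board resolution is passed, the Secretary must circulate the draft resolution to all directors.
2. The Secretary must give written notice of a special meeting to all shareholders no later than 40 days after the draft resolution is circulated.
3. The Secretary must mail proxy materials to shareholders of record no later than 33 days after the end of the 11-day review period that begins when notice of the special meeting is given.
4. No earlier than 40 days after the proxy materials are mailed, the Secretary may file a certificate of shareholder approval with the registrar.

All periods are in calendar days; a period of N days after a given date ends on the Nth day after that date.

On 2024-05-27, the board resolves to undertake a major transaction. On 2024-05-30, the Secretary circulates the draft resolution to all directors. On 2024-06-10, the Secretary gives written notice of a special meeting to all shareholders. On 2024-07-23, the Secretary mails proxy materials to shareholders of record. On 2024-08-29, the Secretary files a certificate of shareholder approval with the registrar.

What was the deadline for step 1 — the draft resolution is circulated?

2024-06-26

Step 1 runs from 2024-05-27, when the board resolution is passed. 30 days after 2024-05-27 is 2024-06-26.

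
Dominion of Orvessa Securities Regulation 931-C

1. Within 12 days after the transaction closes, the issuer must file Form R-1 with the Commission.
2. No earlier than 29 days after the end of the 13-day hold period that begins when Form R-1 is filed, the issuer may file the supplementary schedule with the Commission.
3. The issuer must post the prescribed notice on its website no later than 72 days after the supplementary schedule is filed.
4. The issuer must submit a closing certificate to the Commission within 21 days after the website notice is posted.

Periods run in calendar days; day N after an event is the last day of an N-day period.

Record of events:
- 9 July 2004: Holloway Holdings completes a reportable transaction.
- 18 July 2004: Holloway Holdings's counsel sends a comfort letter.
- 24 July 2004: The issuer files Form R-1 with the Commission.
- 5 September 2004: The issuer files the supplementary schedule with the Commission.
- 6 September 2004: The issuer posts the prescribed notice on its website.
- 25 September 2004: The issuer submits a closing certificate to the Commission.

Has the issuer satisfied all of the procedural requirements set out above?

No

(1) due by 9 July 2004 + 12 days = 21 July 2004; done 24 July 2004 — 3 days late.
No need to go further; step 1 was not satisfied.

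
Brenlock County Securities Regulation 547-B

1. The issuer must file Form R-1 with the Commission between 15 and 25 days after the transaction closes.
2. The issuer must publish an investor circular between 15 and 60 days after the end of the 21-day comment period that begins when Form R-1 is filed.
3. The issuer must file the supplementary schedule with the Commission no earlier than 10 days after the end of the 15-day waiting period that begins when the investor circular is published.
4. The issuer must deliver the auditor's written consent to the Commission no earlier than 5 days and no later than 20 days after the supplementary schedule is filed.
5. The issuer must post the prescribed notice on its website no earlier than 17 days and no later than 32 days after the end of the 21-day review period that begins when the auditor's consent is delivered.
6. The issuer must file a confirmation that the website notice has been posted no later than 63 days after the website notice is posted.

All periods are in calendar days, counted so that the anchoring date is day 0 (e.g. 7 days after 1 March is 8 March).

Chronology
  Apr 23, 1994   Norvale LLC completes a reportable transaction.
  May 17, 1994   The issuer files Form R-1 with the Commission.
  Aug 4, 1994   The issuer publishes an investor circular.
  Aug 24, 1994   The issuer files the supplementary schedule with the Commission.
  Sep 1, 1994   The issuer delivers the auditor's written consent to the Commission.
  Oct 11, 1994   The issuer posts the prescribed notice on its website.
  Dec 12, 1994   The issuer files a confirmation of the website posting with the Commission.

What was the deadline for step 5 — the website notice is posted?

The auditor's consent is delivered on Sep 1, 1994; the 21-day review period therefore ends Sep 22, 1994, and step 5 runs from that date. The window is 17–32 days after Sep 22, 1994; it closes on Oct 24, 1994.

Oct 24, 1994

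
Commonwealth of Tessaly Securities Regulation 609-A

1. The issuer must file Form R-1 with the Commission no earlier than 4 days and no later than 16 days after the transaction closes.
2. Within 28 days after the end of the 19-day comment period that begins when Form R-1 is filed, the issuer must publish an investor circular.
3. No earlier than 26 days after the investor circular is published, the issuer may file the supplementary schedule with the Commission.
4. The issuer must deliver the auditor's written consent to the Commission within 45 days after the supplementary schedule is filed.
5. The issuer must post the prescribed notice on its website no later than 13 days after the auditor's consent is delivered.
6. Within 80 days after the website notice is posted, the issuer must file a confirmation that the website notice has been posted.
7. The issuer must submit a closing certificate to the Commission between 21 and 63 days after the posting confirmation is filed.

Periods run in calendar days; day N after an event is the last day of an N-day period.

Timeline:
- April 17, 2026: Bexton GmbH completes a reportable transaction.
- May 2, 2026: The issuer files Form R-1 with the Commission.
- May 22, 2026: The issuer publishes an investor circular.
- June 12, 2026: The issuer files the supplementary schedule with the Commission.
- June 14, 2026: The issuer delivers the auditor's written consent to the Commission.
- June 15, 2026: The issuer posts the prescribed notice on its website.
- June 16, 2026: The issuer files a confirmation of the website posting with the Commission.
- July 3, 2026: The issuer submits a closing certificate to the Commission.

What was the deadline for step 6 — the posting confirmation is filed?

September 3, 2026

Step 6 runs from June 15, 2026, when the website notice is posted. 80 days after June 15, 2026 is September 3, 2026.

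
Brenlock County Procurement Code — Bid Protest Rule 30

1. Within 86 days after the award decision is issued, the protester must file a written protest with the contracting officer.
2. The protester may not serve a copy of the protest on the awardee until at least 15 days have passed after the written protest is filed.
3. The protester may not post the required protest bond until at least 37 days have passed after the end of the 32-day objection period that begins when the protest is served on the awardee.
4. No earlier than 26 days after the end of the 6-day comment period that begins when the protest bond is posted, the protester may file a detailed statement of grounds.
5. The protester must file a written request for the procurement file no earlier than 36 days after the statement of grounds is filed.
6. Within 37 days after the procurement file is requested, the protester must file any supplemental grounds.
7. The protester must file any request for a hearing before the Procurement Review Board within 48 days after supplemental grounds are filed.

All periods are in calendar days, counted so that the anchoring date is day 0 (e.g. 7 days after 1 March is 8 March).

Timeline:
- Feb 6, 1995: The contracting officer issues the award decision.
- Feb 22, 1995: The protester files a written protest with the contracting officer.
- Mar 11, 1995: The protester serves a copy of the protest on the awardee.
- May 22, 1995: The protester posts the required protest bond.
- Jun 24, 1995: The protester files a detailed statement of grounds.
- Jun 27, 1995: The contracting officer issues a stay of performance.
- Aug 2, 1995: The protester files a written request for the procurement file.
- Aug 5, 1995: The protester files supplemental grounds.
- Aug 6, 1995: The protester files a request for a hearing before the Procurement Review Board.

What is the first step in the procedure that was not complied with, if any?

None — every step was satisfied

Step 1: 86 days after Feb 6, 1995 (when the award decision is issued) is May 3, 1995; done Feb 22, 1995 — timely.
Step 2: the earliest permitted date is 15 days after Feb 22, 1995 (when the written protest is filed), i.e. Mar 9, 1995; done Mar 11, 1995, after the minimum wait.
Step 3: the earliest permitted date is 37 days after Apr 12, 1995 (end of the 32-day objection period, which began when the protest is served on the awardee on Mar 11, 1995), i.e. May 19, 1995; May 22, 1995 is on or after that date.
Step 4: the earliest permitted date is 26 days after May 28, 1995 (end of the 6-day comment period, which began when the protest bond is posted on May 22, 1995), i.e. Jun 23, 1995; Jun 24, 1995 is on or after that date.
Step 5: the earliest permitted date is 36 days after Jun 24, 1995 (when the statement of grounds is filed), i.e. Jul 30, 1995; done Aug 2, 1995 — permitted.
Step 6: 37 days after Aug 2, 1995 (when the procurement file is requested) is Sep 8, 1995; completed Aug 5, 1995, before the deadline.
Step 7: 48 days after Aug 5, 1995 (when supplemental grounds are filed) is Sep 22, 1995; Aug 6, 1995 is within that limit.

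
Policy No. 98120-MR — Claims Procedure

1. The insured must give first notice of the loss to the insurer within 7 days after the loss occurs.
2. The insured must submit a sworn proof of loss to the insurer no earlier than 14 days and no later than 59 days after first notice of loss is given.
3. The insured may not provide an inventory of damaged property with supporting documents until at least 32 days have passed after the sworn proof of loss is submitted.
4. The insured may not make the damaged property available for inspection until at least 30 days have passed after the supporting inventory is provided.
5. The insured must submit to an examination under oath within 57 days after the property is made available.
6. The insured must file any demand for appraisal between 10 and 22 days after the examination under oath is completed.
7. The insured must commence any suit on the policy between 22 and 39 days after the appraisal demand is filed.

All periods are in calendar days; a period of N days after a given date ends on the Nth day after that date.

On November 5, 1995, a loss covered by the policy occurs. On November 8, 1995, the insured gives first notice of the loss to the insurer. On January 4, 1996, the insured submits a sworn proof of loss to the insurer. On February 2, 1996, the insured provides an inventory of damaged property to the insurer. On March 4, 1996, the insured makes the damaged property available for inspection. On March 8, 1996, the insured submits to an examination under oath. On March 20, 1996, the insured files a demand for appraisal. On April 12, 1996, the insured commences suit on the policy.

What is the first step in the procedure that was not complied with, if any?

Step 1 — counting 7 days from November 5, 1995 (when the loss occurs) gives a deadline of November 12, 1995; done November 8, 1995 — timely.
Step 2 — 14 and 59 days from November 8, 1995 (when first notice of loss is given) are November 22, 1995 and January 6, 1996 respectively; January 4, 1996 falls inside that range.
Step 3 — must wait 32 days from January 4, 1996 (when the sworn proof of loss is submitted), so not before February 5, 1996; done February 2, 1996 — 3 days too early.
That is the first point of non-compliance.

Step 3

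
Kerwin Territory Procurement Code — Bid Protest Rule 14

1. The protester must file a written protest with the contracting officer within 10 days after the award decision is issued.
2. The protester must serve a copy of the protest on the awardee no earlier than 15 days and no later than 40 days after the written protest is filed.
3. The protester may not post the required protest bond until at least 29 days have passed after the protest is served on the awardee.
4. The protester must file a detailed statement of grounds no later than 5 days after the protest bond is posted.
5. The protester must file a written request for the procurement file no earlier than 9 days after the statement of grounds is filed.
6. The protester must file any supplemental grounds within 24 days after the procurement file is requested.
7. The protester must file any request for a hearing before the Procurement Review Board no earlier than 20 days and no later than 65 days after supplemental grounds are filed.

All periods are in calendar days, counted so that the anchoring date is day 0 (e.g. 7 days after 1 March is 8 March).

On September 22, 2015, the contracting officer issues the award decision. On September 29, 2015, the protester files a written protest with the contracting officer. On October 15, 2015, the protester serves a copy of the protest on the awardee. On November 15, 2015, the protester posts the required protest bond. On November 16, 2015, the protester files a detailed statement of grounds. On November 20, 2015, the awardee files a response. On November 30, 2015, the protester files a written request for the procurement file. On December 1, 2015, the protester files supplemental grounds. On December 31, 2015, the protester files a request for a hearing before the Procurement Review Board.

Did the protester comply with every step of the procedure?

Yes

Step 1: 10 days after September 22, 2015 (when the award decision is issued) is October 2, 2015; done September 29, 2015 — timely.
Step 2: the window is 15–40 days after September 29, 2015 (when the written protest is filed), so October 14, 2015 through November 8, 2015; October 15, 2015 falls inside that range.
Step 3: the earliest permitted date is 29 days after October 15, 2015 (when the protest is served on the awardee), i.e. November 13, 2015; done November 15, 2015, after the minimum wait.
Step 4: 5 days after November 15, 2015 (when the protest bond is posted) is November 20, 2015; November 16, 2015 is within that limit.
Step 5: the earliest permitted date is 9 days after November 16, 2015 (when the statement of grounds is filed), i.e. November 25, 2015; done November 30, 2015 — permitted.
Step 6: 24 days after November 30, 2015 (when the procurement file is requested) is December 24, 2015; completed December 1, 2015, before the deadline.
Step 7: the window is 20–65 days after December 1, 2015 (when supplemental grounds are filed), so December 21, 2015 through February 4, 2016; done December 31, 2015 — within the window.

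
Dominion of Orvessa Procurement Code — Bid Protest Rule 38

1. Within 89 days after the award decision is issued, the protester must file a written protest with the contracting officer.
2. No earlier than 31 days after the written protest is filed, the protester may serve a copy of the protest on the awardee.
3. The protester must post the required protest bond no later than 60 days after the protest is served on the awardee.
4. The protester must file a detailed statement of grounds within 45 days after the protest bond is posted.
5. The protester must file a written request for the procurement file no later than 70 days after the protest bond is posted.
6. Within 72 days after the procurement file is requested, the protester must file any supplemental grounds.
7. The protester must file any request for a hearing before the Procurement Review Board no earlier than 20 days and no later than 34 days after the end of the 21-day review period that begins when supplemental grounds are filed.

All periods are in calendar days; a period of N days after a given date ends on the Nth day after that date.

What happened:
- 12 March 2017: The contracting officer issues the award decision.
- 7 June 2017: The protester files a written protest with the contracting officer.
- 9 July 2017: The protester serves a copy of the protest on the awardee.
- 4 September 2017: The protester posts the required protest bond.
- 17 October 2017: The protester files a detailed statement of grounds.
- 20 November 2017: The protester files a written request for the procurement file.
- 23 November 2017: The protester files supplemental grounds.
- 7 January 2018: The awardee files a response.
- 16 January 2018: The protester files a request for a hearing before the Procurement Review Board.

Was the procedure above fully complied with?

No

Step 1: 89 days after 12 March 2017 (when the award decision is issued) is 9 June 2017; completed 7 June 2017, before the deadline.
Step 2: the earliest permitted date is 31 days after 7 June 2017 (when the written protest is filed), i.e. 8 July 2017; done 9 July 2017 — permitted.
Step 3: 60 days after 9 July 2017 (when the protest is served on the awardee) is 7 September 2017; 4 September 2017 is within that limit.
Step 4: 45 days after 4 September 2017 (when the protest bond is posted) is 19 October 2017; done 17 October 2017 — timely.
Step 5: 70 days after 4 September 2017 (when the protest bond is posted) is 13 November 2017; 20 November 2017 misses that deadline by 7 days.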